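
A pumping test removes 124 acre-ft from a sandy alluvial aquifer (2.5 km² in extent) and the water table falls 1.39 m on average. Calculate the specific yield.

A = 2.5 km² = 2.5 × 10^6 m²
ΔV = 124 acre-ft = 1.53 × 10^5 m³
Sy = ΔV / (A × Δh) = 1.53 × 10^5 m³ / (2.5 × 10^6 m² × 1.39 m) = 0.04401

Sy ≈ 0.044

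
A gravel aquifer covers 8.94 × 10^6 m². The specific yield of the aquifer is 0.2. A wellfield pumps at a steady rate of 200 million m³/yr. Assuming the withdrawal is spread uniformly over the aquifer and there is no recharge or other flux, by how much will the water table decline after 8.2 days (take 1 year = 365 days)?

Q = 200 million m³/yr = 5.479 × 10^5 m³/d
ΔV = Q × t = 5.479 × 10^5 m³/d × 8.2 d = 4.493 × 10^6 m³
Δh = ΔV / (Sy × A) = 4.493 × 10^6 / (0.2 × 8.94 × 10^6) = 2.513 m

Δh ≈ 2.51 m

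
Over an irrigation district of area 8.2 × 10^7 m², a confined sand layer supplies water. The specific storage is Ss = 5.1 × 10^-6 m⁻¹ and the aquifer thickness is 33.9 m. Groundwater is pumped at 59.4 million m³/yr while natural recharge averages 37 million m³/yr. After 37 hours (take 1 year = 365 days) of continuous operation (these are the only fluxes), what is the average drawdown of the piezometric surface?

S = Ss × b = 5.1 × 10^-6 m⁻¹ × 33.9 m = 1.729 × 10^-4
Net abstraction = 59.4 − 37 = 22.4 million m³/yr
Q_net = 22.4 million m³/yr = 61370 m³/d
t = 37 hours = 1.542 d
ΔV = Q × t = 61370 m³/d × 1.542 d = 94610 m³
Δh = ΔV / (S × A) = 94610 / (1.729 × 10^-4 × 8.2 × 10^7) = 6.674 m

Δh ≈ 6.67 m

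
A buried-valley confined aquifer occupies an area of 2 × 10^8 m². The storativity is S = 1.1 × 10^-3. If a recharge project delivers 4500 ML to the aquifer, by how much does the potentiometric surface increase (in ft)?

ΔV = 4500 ML = 4.5 × 10^6 m³
Δh = ΔV / (S × A) = 4.5 × 10^6 m³ / (0.0011 × 2 × 10^8 m²) = 20.45 m
Δh = 20.45 m = 67.11 ft

Δh ≈ 67.1 ft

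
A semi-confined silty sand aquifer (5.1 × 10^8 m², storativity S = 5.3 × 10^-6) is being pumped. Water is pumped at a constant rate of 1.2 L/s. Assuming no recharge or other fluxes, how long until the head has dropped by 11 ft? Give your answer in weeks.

t ≈ 12.5 weeks

Δh = 11 ft = 3.353 m
ΔV = S × A × Δh = 5.3 × 10^-6 × 5.1 × 10^8 × 3.353 = 9063 m³
Q = 1.2 L/s = 103.7 m³/d
t = ΔV / Q = 9063 m³ / 103.7 m³/d = 87.41 d
t = 87.41 d ≈ 12.49 weeks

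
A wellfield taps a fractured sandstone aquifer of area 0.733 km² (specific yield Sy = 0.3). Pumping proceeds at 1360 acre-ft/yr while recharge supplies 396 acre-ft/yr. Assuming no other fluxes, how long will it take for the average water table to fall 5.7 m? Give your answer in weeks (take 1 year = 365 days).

A = 0.733 km² = 7.33 × 10^5 m²
ΔV = Sy × A × Δh = 0.3 × 7.33 × 10^5 × 5.7 = 1.253 × 10^6 m³
Net withdrawal = 1360 − 396 = 964 acre-ft/yr = 3258 m³/d
t = ΔV / Q = 1.253 × 10^6 m³ / 3258 m³/d = 384.8 d
t = 384.8 d ≈ 54.96 weeks

t ≈ 55 weeks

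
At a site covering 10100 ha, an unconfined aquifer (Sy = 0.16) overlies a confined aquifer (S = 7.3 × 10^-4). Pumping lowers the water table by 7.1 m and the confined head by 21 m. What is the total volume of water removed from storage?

A = 10100 ha = 1.01 × 10^8 m²
Unconfined: ΔV_u = Sy × A × Δh_u = 0.16 × 1.01 × 10^8 × 7.1 = 1.147 × 10^8 m³
Confined: ΔV_c = S × A × Δh_c = 7.3 × 10^-4 × 1.01 × 10^8 × 21 = 1.548 × 10^6 m³
Total ΔV = 1.147 × 10^8 + 1.548 × 10^6 = 1.163 × 10^8 m³

ΔV ≈ 1.16 × 10^8 m³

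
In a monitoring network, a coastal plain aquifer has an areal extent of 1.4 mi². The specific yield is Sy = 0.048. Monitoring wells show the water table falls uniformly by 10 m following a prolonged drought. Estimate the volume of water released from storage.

ΔV ≈ 1.74 × 10^6 m³

A = 1.4 mi² = 3.626 × 10^6 m²
ΔV = Sy × A × Δh = 0.048 × 3.626 × 10^6 m² × 10 m = 1.74 × 10^6 m³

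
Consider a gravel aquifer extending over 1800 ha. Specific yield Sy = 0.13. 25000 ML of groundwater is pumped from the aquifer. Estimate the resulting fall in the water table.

A = 1800 ha = 1.8 × 10^7 m²
ΔV = 25000 ML = 2.5 × 10^7 m³
Δh = ΔV / (Sy × A) = 2.5 × 10^7 m³ / (0.13 × 1.8 × 10^7 m²) = 10.68 m

Δh ≈ 10.7 m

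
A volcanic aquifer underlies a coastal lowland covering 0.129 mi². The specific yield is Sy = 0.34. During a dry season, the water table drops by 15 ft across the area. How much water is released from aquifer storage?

A = 0.129 mi² = 3.341 × 10^5 m²
Δh = 15 ft = 4.572 m
ΔV = Sy × A × Δh = 0.34 × 3.341 × 10^5 m² × 4.572 m = 5.194 × 10^5 m³

ΔV ≈ 5.19 × 10^5 m³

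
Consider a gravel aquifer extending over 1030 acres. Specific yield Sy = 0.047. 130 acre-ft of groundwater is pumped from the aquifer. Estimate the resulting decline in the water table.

Δh ≈ 0.819 m

A = 1030 acres = 4.168 × 10^6 m²
ΔV = 130 acre-ft = 1.604 × 10^5 m³
Δh = ΔV / (Sy × A) = 1.604 × 10^5 m³ / (0.047 × 4.168 × 10^6 m²) = 0.8185 m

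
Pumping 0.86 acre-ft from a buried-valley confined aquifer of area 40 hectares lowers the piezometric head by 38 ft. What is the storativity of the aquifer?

A = 40 hectares = 4 × 10^5 m²
Δh = 38 ft = 11.58 m
ΔV = 0.86 acre-ft = 1061 m³
S = ΔV / (A × Δh) = 1061 m³ / (4 × 10^5 m² × 11.58 m) = 2.29 × 10^-4

S ≈ 2.3 × 10^-4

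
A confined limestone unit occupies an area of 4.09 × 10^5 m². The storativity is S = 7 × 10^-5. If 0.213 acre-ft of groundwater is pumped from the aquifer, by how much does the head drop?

ΔV = 0.213 acre-ft = 262.7 m³
Δh = ΔV / (S × A) = 262.7 m³ / (7 × 10^-5 × 4.09 × 10^5 m²) = 9.177 m

Δh ≈ 9.18 m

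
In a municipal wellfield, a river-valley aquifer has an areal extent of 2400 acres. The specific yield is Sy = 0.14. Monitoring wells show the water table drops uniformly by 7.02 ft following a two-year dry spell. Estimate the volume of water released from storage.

ΔV ≈ 2.91 × 10^6 m³

A = 2400 acres = 9.712 × 10^6 m²
Δh = 7.02 ft = 2.14 m
ΔV = Sy × A × Δh = 0.14 × 9.712 × 10^6 m² × 2.14 m = 2.909 × 10^6 m³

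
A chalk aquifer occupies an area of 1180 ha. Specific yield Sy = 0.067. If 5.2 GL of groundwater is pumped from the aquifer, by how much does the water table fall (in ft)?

A = 1180 ha = 1.18 × 10^7 m²
ΔV = 5.2 GL = 5.2 × 10^6 m³
Δh = ΔV / (Sy × A) = 5.2 × 10^6 m³ / (0.067 × 1.18 × 10^7 m²) = 6.577 m
Δh = 6.577 m = 21.58 ft

Δh ≈ 21.6 ft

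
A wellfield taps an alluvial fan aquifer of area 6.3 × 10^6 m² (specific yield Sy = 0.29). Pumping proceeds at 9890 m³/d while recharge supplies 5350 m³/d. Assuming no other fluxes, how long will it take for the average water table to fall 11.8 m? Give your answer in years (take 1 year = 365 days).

t ≈ 13 years

ΔV = Sy × A × Δh = 0.29 × 6.3 × 10^6 × 11.8 = 2.156 × 10^7 m³
Net withdrawal = 9890 − 5350 = 4540 m³/d
t = ΔV / Q = 2.156 × 10^7 m³ / 4540 m³/d = 4749 d
t = 4749 d ≈ 13.01 years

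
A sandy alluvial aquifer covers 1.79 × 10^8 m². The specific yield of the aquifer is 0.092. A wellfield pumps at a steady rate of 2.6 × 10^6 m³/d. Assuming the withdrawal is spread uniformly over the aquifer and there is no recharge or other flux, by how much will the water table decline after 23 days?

Δh ≈ 3.63 m

ΔV = Q × t = 2.6 × 10^6 m³/d × 23 d = 5.98 × 10^7 m³
Δh = ΔV / (Sy × A) = 5.98 × 10^7 / (0.092 × 1.79 × 10^8) = 3.631 m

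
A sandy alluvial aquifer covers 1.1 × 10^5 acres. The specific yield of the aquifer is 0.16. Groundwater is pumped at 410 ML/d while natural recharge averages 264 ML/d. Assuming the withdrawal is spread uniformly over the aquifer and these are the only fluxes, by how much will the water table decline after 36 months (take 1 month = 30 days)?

A = 1.1 × 10^5 acres = 4.452 × 10^8 m²
Net abstraction = 410 − 264 = 146 ML/d
Q_net = 146 ML/d = 1.46 × 10^5 m³/d
t = 36 months = 1080 d
ΔV = Q × t = 1.46 × 10^5 m³/d × 1080 d = 1.577 × 10^8 m³
Δh = ΔV / (Sy × A) = 1.577 × 10^8 / (0.16 × 4.452 × 10^8) = 2.214 m

Δh ≈ 2.21 m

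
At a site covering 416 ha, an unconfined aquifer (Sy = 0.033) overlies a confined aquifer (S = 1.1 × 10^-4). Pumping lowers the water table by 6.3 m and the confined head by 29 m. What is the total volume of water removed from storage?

ΔV ≈ 8.78 × 10^5 m³

A = 416 ha = 4.16 × 10^6 m²
Unconfined: ΔV_u = Sy × A × Δh_u = 0.033 × 4.16 × 10^6 × 6.3 = 8.649 × 10^5 m³
Confined: ΔV_c = S × A × Δh_c = 1.1 × 10^-4 × 4.16 × 10^6 × 29 = 13270 m³
Total ΔV = 8.649 × 10^5 + 13270 = 8.781 × 10^5 m³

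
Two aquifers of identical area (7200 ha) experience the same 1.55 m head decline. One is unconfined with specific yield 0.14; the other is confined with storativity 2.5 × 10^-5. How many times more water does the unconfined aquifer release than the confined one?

ΔV_u / ΔV_c ≈ 5600

A = 7200 ha = 7.2 × 10^7 m²
Unconfined: ΔV_u = Sy × A × Δh = 0.14 × 7.2 × 10^7 × 1.55 = 1.562 × 10^7 m³
Confined: ΔV_c = S × A × Δh = 2.5 × 10^-5 × 7.2 × 10^7 × 1.55 = 2790 m³
Ratio = ΔV_u / ΔV_c = Sy / S = 0.14 / 2.5 × 10^-5 = 5600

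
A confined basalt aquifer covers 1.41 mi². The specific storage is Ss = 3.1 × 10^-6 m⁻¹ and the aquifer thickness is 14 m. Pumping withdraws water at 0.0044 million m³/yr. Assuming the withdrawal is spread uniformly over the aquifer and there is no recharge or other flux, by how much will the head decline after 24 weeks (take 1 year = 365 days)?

Δh ≈ 12.8 m

S = Ss × b = 3.1 × 10^-6 m⁻¹ × 14 m = 4.34 × 10^-5
A = 1.41 mi² = 3.652 × 10^6 m²
Q = 0.0044 million m³/yr = 12.05 m³/d
t = 24 weeks = 168 d
ΔV = Q × t = 12.05 m³/d × 168 d = 2025 m³
Δh = ΔV / (S × A) = 2025 / (4.34 × 10^-5 × 3.652 × 10^6) = 12.78 m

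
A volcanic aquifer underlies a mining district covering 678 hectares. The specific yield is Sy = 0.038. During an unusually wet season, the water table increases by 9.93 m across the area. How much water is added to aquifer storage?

ΔV ≈ 2.56 × 10^6 m³

A = 678 hectares = 6.78 × 10^6 m²
ΔV = Sy × A × Δh = 0.038 × 6.78 × 10^6 m² × 9.93 m = 2.558 × 10^6 m³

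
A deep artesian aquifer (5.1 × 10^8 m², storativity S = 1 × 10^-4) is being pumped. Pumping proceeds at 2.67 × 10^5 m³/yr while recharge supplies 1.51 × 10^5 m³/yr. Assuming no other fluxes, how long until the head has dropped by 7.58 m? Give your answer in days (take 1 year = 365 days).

t ≈ 1220 days

ΔV = S × A × Δh = 1 × 10^-4 × 5.1 × 10^8 × 7.58 = 3.866 × 10^5 m³
Net withdrawal = 2.67 × 10^5 − 1.51 × 10^5 = 1.16 × 10^5 m³/yr = 317.8 m³/d
t = ΔV / Q = 3.866 × 10^5 m³ / 317.8 m³/d = 1216 d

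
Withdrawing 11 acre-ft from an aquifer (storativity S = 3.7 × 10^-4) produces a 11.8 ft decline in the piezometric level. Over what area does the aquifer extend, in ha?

A ≈ 1020 ha

Δh = 11.8 ft = 3.597 m
ΔV = 11 acre-ft = 13570 m³
A = ΔV / (S × Δh) = 13570 / (3.7 × 10^-4 × 3.597) = 1.02 × 10^7 m²
A = 1.02 × 10^7 m² = 1020 ha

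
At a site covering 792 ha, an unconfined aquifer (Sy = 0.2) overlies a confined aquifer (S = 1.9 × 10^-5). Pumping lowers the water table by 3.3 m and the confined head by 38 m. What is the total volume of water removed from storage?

A = 792 ha = 7.92 × 10^6 m²
Unconfined: ΔV_u = Sy × A × Δh_u = 0.2 × 7.92 × 10^6 × 3.3 = 5.227 × 10^6 m³
Confined: ΔV_c = S × A × Δh_c = 1.9 × 10^-5 × 7.92 × 10^6 × 38 = 5718 m³
Total ΔV = 5.227 × 10^6 + 5718 = 5.233 × 10^6 m³

ΔV ≈ 5.23 × 10^6 m³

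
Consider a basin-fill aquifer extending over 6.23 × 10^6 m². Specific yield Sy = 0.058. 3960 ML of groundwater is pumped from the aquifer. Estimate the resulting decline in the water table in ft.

ΔV = 3960 ML = 3.96 × 10^6 m³
Δh = ΔV / (Sy × A) = 3.96 × 10^6 m³ / (0.058 × 6.23 × 10^6 m²) = 10.96 m
Δh = 10.96 m = 35.96 ft

Δh ≈ 36 ft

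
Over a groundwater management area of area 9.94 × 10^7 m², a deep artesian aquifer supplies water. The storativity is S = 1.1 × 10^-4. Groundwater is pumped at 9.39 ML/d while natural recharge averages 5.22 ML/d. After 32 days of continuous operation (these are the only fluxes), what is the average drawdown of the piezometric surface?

Δh ≈ 12.2 m

Net abstraction = 9.39 − 5.22 = 4.17 ML/d
Q_net = 4.17 ML/d = 4170 m³/d
ΔV = Q × t = 4170 m³/d × 32 d = 1.334 × 10^5 m³
Δh = ΔV / (S × A) = 1.334 × 10^5 / (1.1 × 10^-4 × 9.94 × 10^7) = 12.2 m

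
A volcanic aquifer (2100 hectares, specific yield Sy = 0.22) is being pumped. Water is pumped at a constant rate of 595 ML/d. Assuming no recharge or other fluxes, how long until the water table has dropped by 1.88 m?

A = 2100 hectares = 2.1 × 10^7 m²
ΔV = Sy × A × Δh = 0.22 × 2.1 × 10^7 × 1.88 = 8.686 × 10^6 m³
Q = 595 ML/d = 5.95 × 10^5 m³/d
t = ΔV / Q = 8.686 × 10^6 m³ / 5.95 × 10^5 m³/d = 14.6 d

t ≈ 14.6 days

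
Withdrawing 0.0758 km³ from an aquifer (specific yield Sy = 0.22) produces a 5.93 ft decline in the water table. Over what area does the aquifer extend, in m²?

Δh = 5.93 ft = 1.807 m
ΔV = 0.0758 km³ = 7.58 × 10^7 m³
A = ΔV / (Sy × Δh) = 7.58 × 10^7 / (0.22 × 1.807) = 1.906 × 10^8 m²

A ≈ 1.91 × 10^8 m²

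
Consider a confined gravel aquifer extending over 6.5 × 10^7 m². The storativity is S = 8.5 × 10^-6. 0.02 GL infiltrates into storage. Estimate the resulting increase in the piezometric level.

Δh ≈ 36.2 m

ΔV = 0.02 GL = 20000 m³
Δh = ΔV / (S × A) = 20000 m³ / (8.5 × 10^-6 × 6.5 × 10^7 m²) = 36.2 m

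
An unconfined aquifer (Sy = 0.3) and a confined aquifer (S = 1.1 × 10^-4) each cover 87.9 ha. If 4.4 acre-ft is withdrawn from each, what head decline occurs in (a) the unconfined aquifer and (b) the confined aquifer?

Δh_u ≈ 0.0206 m; Δh_c ≈ 56.1 m

A = 87.9 ha = 8.79 × 10^5 m²
ΔV = 4.4 acre-ft = 5427 m³
Unconfined: Δh_u = ΔV/(Sy·A) = 5427/(0.3 × 8.79 × 10^5) = 0.02058 m
Confined: Δh_c = ΔV/(S·A) = 5427/(1.1 × 10^-4 × 8.79 × 10^5) = 56.13 m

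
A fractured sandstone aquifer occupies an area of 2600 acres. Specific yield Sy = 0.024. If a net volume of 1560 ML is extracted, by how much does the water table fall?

Δh ≈ 6.18 m

A = 2600 acres = 1.052 × 10^7 m²
ΔV = 1560 ML = 1.56 × 10^6 m³
Δh = ΔV / (Sy × A) = 1.56 × 10^6 m³ / (0.024 × 1.052 × 10^7 m²) = 6.178 m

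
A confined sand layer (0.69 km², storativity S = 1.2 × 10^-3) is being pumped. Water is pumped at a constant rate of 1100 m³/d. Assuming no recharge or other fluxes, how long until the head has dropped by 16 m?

A = 0.69 km² = 6.9 × 10^5 m²
ΔV = S × A × Δh = 0.0012 × 6.9 × 10^5 × 16 = 13250 m³
t = ΔV / Q = 13250 m³ / 1100 m³/d = 12.04 d

t ≈ 12 days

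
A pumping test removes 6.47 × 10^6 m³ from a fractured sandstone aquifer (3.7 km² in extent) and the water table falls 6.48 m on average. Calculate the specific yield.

Sy ≈ 0.27

A = 3.7 km² = 3.7 × 10^6 m²
Sy = ΔV / (A × Δh) = 6.47 × 10^6 m³ / (3.7 × 10^6 m² × 6.48 m) = 0.2699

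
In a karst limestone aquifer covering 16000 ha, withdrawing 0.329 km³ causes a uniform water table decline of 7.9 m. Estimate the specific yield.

Sy ≈ 0.26

A = 16000 ha = 1.6 × 10^8 m²
ΔV = 0.329 km³ = 3.29 × 10^8 m³
Sy = ΔV / (A × Δh) = 3.29 × 10^8 m³ / (1.6 × 10^8 m² × 7.9 m) = 0.2603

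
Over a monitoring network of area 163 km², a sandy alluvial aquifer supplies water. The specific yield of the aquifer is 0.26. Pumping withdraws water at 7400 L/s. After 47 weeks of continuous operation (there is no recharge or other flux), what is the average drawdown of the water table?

A = 163 km² = 1.63 × 10^8 m²
Q = 7400 L/s = 6.394 × 10^5 m³/d
t = 47 weeks = 329 d
ΔV = Q × t = 6.394 × 10^5 m³/d × 329 d = 2.103 × 10^8 m³
Δh = ΔV / (Sy × A) = 2.103 × 10^8 / (0.26 × 1.63 × 10^8) = 4.963 m

Δh ≈ 4.96 m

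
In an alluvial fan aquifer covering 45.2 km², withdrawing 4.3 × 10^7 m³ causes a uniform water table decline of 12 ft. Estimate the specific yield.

Sy ≈ 0.26

A = 45.2 km² = 4.52 × 10^7 m²
Δh = 12 ft = 3.658 m
Sy = ΔV / (A × Δh) = 4.3 × 10^7 m³ / (4.52 × 10^7 m² × 3.658 m) = 0.2601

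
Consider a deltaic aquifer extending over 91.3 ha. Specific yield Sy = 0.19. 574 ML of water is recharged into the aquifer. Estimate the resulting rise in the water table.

Δh ≈ 3.31 m

A = 91.3 ha = 9.13 × 10^5 m²
ΔV = 574 ML = 5.74 × 10^5 m³
Δh = ΔV / (Sy × A) = 5.74 × 10^5 m³ / (0.19 × 9.13 × 10^5 m²) = 3.309 m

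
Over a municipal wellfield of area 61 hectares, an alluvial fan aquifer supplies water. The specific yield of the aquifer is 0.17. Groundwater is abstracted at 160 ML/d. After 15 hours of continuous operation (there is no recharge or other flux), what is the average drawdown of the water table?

A = 61 hectares = 6.1 × 10^5 m²
Q = 160 ML/d = 1.6 × 10^5 m³/d
t = 15 hours = 0.625 d
ΔV = Q × t = 1.6 × 10^5 m³/d × 0.625 d = 1 × 10^5 m³
Δh = ΔV / (Sy × A) = 1 × 10^5 / (0.17 × 6.1 × 10^5) = 0.9643 m

Δh ≈ 0.964 m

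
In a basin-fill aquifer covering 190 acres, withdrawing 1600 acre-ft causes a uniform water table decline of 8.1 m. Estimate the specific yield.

Sy ≈ 0.32

A = 190 acres = 7.689 × 10^5 m²
ΔV = 1600 acre-ft = 1.974 × 10^6 m³
Sy = ΔV / (A × Δh) = 1.974 × 10^6 m³ / (7.689 × 10^5 m² × 8.1 m) = 0.3169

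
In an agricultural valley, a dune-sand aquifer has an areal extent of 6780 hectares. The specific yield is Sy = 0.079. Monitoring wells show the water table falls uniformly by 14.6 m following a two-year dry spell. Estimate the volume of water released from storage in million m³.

A = 6780 hectares = 6.78 × 10^7 m²
ΔV = Sy × A × Δh = 0.079 × 6.78 × 10^7 m² × 14.6 m = 7.82 × 10^7 m³
ΔV = 7.82 × 10^7 m³ = 78.2 million m³

ΔV ≈ 78.2 million m³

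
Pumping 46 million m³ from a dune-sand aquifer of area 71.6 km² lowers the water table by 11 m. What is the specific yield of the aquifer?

Sy ≈ 0.058

A = 71.6 km² = 7.16 × 10^7 m²
ΔV = 46 million m³ = 4.6 × 10^7 m³
Sy = ΔV / (A × Δh) = 4.6 × 10^7 m³ / (7.16 × 10^7 m² × 11 m) = 0.05841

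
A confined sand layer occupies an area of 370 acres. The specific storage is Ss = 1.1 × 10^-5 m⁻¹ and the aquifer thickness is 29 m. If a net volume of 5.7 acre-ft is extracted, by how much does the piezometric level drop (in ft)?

S = Ss × b = 1.1 × 10^-5 m⁻¹ × 29 m = 3.19 × 10^-4
A = 370 acres = 1.497 × 10^6 m²
ΔV = 5.7 acre-ft = 7031 m³
Δh = ΔV / (S × A) = 7031 m³ / (3.19 × 10^-4 × 1.497 × 10^6 m²) = 14.72 m
Δh = 14.72 m = 48.29 ft

Δh ≈ 48.3 ft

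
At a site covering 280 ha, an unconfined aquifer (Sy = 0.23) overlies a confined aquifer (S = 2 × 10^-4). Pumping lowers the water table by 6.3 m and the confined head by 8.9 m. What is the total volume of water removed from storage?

ΔV ≈ 4.06 × 10^6 m³

A = 280 ha = 2.8 × 10^6 m²
Unconfined: ΔV_u = Sy × A × Δh_u = 0.23 × 2.8 × 10^6 × 6.3 = 4.057 × 10^6 m³
Confined: ΔV_c = S × A × Δh_c = 2 × 10^-4 × 2.8 × 10^6 × 8.9 = 4984 m³
Total ΔV = 4.057 × 10^6 + 4984 = 4.062 × 10^6 m³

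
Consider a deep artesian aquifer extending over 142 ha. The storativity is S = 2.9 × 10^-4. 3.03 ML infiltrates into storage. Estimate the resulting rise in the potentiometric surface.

Δh ≈ 7.36 m

A = 142 ha = 1.42 × 10^6 m²
ΔV = 3.03 ML = 3030 m³
Δh = ΔV / (S × A) = 3030 m³ / (2.9 × 10^-4 × 1.42 × 10^6 m²) = 7.358 m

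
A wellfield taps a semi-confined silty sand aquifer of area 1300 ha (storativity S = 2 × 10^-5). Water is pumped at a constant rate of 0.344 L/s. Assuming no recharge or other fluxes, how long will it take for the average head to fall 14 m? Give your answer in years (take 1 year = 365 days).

A = 1300 ha = 1.3 × 10^7 m²
ΔV = S × A × Δh = 2 × 10^-5 × 1.3 × 10^7 × 14 = 3640 m³
Q = 0.344 L/s = 29.72 m³/d
t = ΔV / Q = 3640 m³ / 29.72 m³/d = 122.5 d
t = 122.5 d ≈ 0.3355 years

t ≈ 0.336 years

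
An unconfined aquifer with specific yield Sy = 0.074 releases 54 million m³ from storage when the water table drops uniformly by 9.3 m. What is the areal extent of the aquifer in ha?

A ≈ 7850 ha

ΔV = 54 million m³ = 5.4 × 10^7 m³
A = ΔV / (Sy × Δh) = 5.4 × 10^7 / (0.074 × 9.3) = 7.847 × 10^7 m²
A = 7.847 × 10^7 m² = 7847 ha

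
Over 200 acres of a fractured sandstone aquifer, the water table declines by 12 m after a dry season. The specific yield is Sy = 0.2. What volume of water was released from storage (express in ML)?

A = 200 acres = 8.094 × 10^5 m²
ΔV = Sy × A × Δh = 0.2 × 8.094 × 10^5 m² × 12 m = 1.942 × 10^6 m³
ΔV = 1.942 × 10^6 m³ = 1942 ML

ΔV ≈ 1940 ML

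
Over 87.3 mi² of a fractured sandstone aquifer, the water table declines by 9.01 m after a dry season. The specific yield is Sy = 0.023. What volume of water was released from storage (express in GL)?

A = 87.3 mi² = 2.261 × 10^8 m²
ΔV = Sy × A × Δh = 0.023 × 2.261 × 10^8 m² × 9.01 m = 4.686 × 10^7 m³
ΔV = 4.686 × 10^7 m³ = 46.86 GL

ΔV ≈ 46.9 GL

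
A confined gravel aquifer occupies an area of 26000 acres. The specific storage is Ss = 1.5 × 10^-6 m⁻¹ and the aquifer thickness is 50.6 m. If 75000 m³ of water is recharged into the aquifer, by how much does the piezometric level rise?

Δh ≈ 9.39 m

S = Ss × b = 1.5 × 10^-6 m⁻¹ × 50.6 m = 7.59 × 10^-5
A = 26000 acres = 1.052 × 10^8 m²
Δh = ΔV / (S × A) = 75000 m³ / (7.59 × 10^-5 × 1.052 × 10^8 m²) = 9.391 m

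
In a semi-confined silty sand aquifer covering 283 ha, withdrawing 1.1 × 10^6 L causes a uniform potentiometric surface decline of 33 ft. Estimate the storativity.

A = 283 ha = 2.83 × 10^6 m²
Δh = 33 ft = 10.06 m
ΔV = 1.1 × 10^6 L = 1100 m³
S = ΔV / (A × Δh) = 1100 m³ / (2.83 × 10^6 m² × 10.06 m) = 3.864 × 10^-5

S ≈ 3.9 × 10^-5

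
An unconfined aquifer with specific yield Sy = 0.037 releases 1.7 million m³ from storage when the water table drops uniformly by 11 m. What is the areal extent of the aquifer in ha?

ΔV = 1.7 million m³ = 1.7 × 10^6 m³
A = ΔV / (Sy × Δh) = 1.7 × 10^6 / (0.037 × 11) = 4.177 × 10^6 m²
A = 4.177 × 10^6 m² = 417.7 ha

A ≈ 418 ha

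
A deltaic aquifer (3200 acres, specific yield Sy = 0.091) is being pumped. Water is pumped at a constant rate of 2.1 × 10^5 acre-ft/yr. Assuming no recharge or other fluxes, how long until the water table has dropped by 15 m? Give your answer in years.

t ≈ 0.0682 years

A = 3200 acres = 1.295 × 10^7 m²
ΔV = Sy × A × Δh = 0.091 × 1.295 × 10^7 × 15 = 1.768 × 10^7 m³
Q = 2.1 × 10^5 acre-ft/yr = 7.097 × 10^5 m³/d
t = ΔV / Q = 1.768 × 10^7 m³ / 7.097 × 10^5 m³/d = 24.91 d
t = 24.91 d ≈ 0.06824 years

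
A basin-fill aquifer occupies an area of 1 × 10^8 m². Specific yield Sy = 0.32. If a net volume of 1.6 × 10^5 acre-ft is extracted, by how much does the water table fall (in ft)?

Δh ≈ 20.2 ft

ΔV = 1.6 × 10^5 acre-ft = 1.974 × 10^8 m³
Δh = ΔV / (Sy × A) = 1.974 × 10^8 m³ / (0.32 × 1 × 10^8 m²) = 6.167 m
Δh = 6.167 m = 20.23 ft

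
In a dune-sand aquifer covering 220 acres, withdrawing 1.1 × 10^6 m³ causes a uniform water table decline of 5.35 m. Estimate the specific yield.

A = 220 acres = 8.903 × 10^5 m²
Sy = ΔV / (A × Δh) = 1.1 × 10^6 m³ / (8.903 × 10^5 m² × 5.35 m) = 0.2309

Sy ≈ 0.23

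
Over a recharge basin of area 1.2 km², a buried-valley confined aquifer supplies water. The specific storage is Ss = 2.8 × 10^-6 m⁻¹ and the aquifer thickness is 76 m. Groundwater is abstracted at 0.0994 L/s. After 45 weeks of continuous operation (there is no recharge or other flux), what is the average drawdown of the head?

S = Ss × b = 2.8 × 10^-6 m⁻¹ × 76 m = 2.128 × 10^-4
A = 1.2 km² = 1.2 × 10^6 m²
Q = 0.0994 L/s = 8.588 m³/d
t = 45 weeks = 315 d
ΔV = Q × t = 8.588 m³/d × 315 d = 2705 m³
Δh = ΔV / (S × A) = 2705 / (2.128 × 10^-4 × 1.2 × 10^6) = 10.59 m

Δh ≈ 10.6 m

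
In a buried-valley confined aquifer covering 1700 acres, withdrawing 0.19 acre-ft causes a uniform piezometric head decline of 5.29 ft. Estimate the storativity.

A = 1700 acres = 6.88 × 10^6 m²
Δh = 5.29 ft = 1.612 m
ΔV = 0.19 acre-ft = 234.4 m³
S = ΔV / (A × Δh) = 234.4 m³ / (6.88 × 10^6 m² × 1.612 m) = 2.113 × 10^-5

S ≈ 2.1 × 10^-5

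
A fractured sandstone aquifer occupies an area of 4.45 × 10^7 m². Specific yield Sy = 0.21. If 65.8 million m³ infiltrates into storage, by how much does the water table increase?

Δh ≈ 7.04 m

ΔV = 65.8 million m³ = 6.58 × 10^7 m³
Δh = ΔV / (Sy × A) = 6.58 × 10^7 m³ / (0.21 × 4.45 × 10^7 m²) = 7.041 m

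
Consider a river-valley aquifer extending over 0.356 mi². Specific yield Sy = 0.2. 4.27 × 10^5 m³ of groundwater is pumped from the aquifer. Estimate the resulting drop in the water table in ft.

Δh ≈ 7.6 ft

A = 0.356 mi² = 9.22 × 10^5 m²
Δh = ΔV / (Sy × A) = 4.27 × 10^5 m³ / (0.2 × 9.22 × 10^5 m²) = 2.316 m
Δh = 2.316 m = 7.597 ft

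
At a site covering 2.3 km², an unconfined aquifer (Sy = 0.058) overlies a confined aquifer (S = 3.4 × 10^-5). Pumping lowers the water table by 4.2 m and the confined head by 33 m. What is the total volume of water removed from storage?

A = 2.3 km² = 2.3 × 10^6 m²
Unconfined: ΔV_u = Sy × A × Δh_u = 0.058 × 2.3 × 10^6 × 4.2 = 5.603 × 10^5 m³
Confined: ΔV_c = S × A × Δh_c = 3.4 × 10^-5 × 2.3 × 10^6 × 33 = 2581 m³
Total ΔV = 5.603 × 10^5 + 2581 = 5.629 × 10^5 m³

ΔV ≈ 5.63 × 10^5 m³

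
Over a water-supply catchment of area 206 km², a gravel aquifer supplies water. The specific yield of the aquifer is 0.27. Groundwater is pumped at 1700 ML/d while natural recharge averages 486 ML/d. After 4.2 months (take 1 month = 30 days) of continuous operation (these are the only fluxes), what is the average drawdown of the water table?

Δh ≈ 2.75 m

A = 206 km² = 2.06 × 10^8 m²
Net abstraction = 1700 − 486 = 1214 ML/d
Q_net = 1214 ML/d = 1.214 × 10^6 m³/d
t = 4.2 months = 126 d
ΔV = Q × t = 1.214 × 10^6 m³/d × 126 d = 1.53 × 10^8 m³
Δh = ΔV / (Sy × A) = 1.53 × 10^8 / (0.27 × 2.06 × 10^8) = 2.75 m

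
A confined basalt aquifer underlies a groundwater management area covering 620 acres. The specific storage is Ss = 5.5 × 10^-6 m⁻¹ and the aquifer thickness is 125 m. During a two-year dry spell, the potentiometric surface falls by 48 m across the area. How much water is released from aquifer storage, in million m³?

S = Ss × b = 5.5 × 10^-6 m⁻¹ × 125 m = 6.875 × 10^-4
A = 620 acres = 2.509 × 10^6 m²
ΔV = S × A × Δh = 6.875 × 10^-4 × 2.509 × 10^6 m² × 48 m = 82800 m³
ΔV = 82800 m³ = 0.0828 million m³

ΔV ≈ 0.0828 million m³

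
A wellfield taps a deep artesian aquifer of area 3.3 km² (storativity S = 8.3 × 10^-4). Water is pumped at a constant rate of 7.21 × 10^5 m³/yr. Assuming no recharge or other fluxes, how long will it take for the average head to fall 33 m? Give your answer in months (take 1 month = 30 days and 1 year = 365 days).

A = 3.3 km² = 3.3 × 10^6 m²
ΔV = S × A × Δh = 8.3 × 10^-4 × 3.3 × 10^6 × 33 = 90390 m³
Q = 7.21 × 10^5 m³/yr = 1975 m³/d
t = ΔV / Q = 90390 m³ / 1975 m³/d = 45.76 d
t = 45.76 d ≈ 1.525 months

t ≈ 1.53 months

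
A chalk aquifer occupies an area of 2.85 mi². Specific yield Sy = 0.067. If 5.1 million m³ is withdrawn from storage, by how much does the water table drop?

Δh ≈ 10.3 m

A = 2.85 mi² = 7.381 × 10^6 m²
ΔV = 5.1 million m³ = 5.1 × 10^6 m³
Δh = ΔV / (Sy × A) = 5.1 × 10^6 m³ / (0.067 × 7.381 × 10^6 m²) = 10.31 m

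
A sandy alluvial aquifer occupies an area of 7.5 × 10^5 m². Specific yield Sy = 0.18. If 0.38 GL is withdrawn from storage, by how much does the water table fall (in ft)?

Δh ≈ 9.23 ft

ΔV = 0.38 GL = 3.8 × 10^5 m³
Δh = ΔV / (Sy × A) = 3.8 × 10^5 m³ / (0.18 × 7.5 × 10^5 m²) = 2.815 m
Δh = 2.815 m = 9.235 ft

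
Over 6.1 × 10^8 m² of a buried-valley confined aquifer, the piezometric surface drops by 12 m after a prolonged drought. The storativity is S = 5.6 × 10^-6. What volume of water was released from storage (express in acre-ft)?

ΔV = S × A × Δh = 5.6 × 10^-6 × 6.1 × 10^8 m² × 12 m = 40990 m³
ΔV = 40990 m³ = 33.23 acre-ft

ΔV ≈ 33.2 acre-ft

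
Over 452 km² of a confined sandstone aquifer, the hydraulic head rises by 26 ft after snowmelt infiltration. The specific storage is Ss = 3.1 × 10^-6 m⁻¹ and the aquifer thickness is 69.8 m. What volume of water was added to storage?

ΔV ≈ 7.75 × 10^5 m³

S = Ss × b = 3.1 × 10^-6 m⁻¹ × 69.8 m = 2.164 × 10^-4
A = 452 km² = 4.52 × 10^8 m²
Δh = 26 ft = 7.925 m
ΔV = S × A × Δh = 2.164 × 10^-4 × 4.52 × 10^8 m² × 7.925 m = 7.751 × 10^5 m³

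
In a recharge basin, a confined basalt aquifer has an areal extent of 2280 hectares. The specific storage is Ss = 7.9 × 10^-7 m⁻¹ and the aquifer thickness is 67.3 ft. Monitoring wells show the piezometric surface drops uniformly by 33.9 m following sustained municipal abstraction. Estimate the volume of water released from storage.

ΔV ≈ 12500 m³

b = 67.3 ft = 20.51 m
S = Ss × b = 7.9 × 10^-7 m⁻¹ × 20.51 m = 1.621 × 10^-5
A = 2280 hectares = 2.28 × 10^7 m²
ΔV = S × A × Δh = 1.621 × 10^-5 × 2.28 × 10^7 m² × 33.9 m = 12530 m³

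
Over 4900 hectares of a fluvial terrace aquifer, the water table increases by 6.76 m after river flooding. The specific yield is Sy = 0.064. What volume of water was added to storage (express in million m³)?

ΔV ≈ 21.2 million m³

A = 4900 hectares = 4.9 × 10^7 m²
ΔV = Sy × A × Δh = 0.064 × 4.9 × 10^7 m² × 6.76 m = 2.12 × 10^7 m³
ΔV = 2.12 × 10^7 m³ = 21.2 million m³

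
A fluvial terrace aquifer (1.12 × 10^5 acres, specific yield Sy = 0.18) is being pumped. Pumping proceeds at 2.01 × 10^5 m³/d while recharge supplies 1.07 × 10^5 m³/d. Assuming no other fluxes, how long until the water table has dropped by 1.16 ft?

A = 1.12 × 10^5 acres = 4.532 × 10^8 m²
Δh = 1.16 ft = 0.3536 m
ΔV = Sy × A × Δh = 0.18 × 4.532 × 10^8 × 0.3536 = 2.885 × 10^7 m³
Net withdrawal = 2.01 × 10^5 − 1.07 × 10^5 = 94000 m³/d
t = ΔV / Q = 2.885 × 10^7 m³ / 94000 m³/d = 306.9 d

t ≈ 307 days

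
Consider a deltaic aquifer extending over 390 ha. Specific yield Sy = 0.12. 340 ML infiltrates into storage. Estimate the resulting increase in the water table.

Δh ≈ 0.726 m

A = 390 ha = 3.9 × 10^6 m²
ΔV = 340 ML = 3.4 × 10^5 m³
Δh = ΔV / (Sy × A) = 3.4 × 10^5 m³ / (0.12 × 3.9 × 10^6 m²) = 0.7265 m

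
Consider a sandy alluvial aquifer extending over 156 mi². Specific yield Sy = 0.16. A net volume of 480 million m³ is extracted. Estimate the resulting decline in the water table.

Δh ≈ 7.43 m

A = 156 mi² = 4.04 × 10^8 m²
ΔV = 480 million m³ = 4.8 × 10^8 m³
Δh = ΔV / (Sy × A) = 4.8 × 10^8 m³ / (0.16 × 4.04 × 10^8 m²) = 7.425 m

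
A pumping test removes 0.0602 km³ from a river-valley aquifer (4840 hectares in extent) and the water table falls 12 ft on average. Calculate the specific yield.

A = 4840 hectares = 4.84 × 10^7 m²
Δh = 12 ft = 3.658 m
ΔV = 0.0602 km³ = 6.02 × 10^7 m³
Sy = ΔV / (A × Δh) = 6.02 × 10^7 m³ / (4.84 × 10^7 m² × 3.658 m) = 0.3401

Sy ≈ 0.34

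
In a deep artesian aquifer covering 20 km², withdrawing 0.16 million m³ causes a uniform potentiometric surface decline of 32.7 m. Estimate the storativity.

A = 20 km² = 2 × 10^7 m²
ΔV = 0.16 million m³ = 1.6 × 10^5 m³
S = ΔV / (A × Δh) = 1.6 × 10^5 m³ / (2 × 10^7 m² × 32.7 m) = 2.446 × 10^-4

S ≈ 2.4 × 10^-4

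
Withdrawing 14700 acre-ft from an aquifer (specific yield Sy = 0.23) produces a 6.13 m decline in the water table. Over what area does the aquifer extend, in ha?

ΔV = 14700 acre-ft = 1.813 × 10^7 m³
A = ΔV / (Sy × Δh) = 1.813 × 10^7 / (0.23 × 6.13) = 1.286 × 10^7 m²
A = 1.286 × 10^7 m² = 1286 ha

A ≈ 1290 ha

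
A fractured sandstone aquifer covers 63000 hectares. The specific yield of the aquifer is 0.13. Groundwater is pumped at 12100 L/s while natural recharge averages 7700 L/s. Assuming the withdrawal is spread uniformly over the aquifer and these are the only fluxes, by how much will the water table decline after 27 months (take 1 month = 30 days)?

A = 63000 hectares = 6.3 × 10^8 m²
Net abstraction = 12100 − 7700 = 4400 L/s
Q_net = 4400 L/s = 3.802 × 10^5 m³/d
t = 27 months = 810 d
ΔV = Q × t = 3.802 × 10^5 m³/d × 810 d = 3.079 × 10^8 m³
Δh = ΔV / (Sy × A) = 3.079 × 10^8 / (0.13 × 6.3 × 10^8) = 3.76 m

Δh ≈ 3.76 m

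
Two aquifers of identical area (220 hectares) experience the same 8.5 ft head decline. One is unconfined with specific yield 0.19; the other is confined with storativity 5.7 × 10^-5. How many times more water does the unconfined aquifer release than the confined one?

A = 220 hectares = 2.2 × 10^6 m²
Δh = 8.5 ft = 2.591 m
Unconfined: ΔV_u = Sy × A × Δh = 0.19 × 2.2 × 10^6 × 2.591 = 1.083 × 10^6 m³
Confined: ΔV_c = S × A × Δh = 5.7 × 10^-5 × 2.2 × 10^6 × 2.591 = 324.9 m³
Ratio = ΔV_u / ΔV_c = Sy / S = 0.19 / 5.7 × 10^-5 = 3333

ΔV_u / ΔV_c ≈ 3330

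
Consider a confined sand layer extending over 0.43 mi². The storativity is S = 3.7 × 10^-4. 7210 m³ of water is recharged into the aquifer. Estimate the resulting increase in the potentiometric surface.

Δh ≈ 17.5 m

A = 0.43 mi² = 1.114 × 10^6 m²
Δh = ΔV / (S × A) = 7210 m³ / (3.7 × 10^-4 × 1.114 × 10^6 m²) = 17.5 m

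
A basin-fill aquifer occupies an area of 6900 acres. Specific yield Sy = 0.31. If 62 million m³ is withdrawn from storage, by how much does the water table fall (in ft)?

A = 6900 acres = 2.792 × 10^7 m²
ΔV = 62 million m³ = 6.2 × 10^7 m³
Δh = ΔV / (Sy × A) = 6.2 × 10^7 m³ / (0.31 × 2.792 × 10^7 m²) = 7.162 m
Δh = 7.162 m = 23.5 ft

Δh ≈ 23.5 ft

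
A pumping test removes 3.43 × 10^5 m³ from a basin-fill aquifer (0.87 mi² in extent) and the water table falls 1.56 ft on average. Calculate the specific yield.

A = 0.87 mi² = 2.253 × 10^6 m²
Δh = 1.56 ft = 0.4755 m
Sy = ΔV / (A × Δh) = 3.43 × 10^5 m³ / (2.253 × 10^6 m² × 0.4755 m) = 0.3201

Sy ≈ 0.32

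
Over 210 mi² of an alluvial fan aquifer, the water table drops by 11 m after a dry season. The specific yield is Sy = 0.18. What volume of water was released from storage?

A = 210 mi² = 5.439 × 10^8 m²
ΔV = Sy × A × Δh = 0.18 × 5.439 × 10^8 m² × 11 m = 1.077 × 10^9 m³

ΔV ≈ 1.08 × 10^9 m³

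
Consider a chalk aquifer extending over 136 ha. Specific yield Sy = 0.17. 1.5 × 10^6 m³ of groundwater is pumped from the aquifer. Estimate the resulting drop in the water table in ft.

Δh ≈ 21.3 ft

A = 136 ha = 1.36 × 10^6 m²
Δh = ΔV / (Sy × A) = 1.5 × 10^6 m³ / (0.17 × 1.36 × 10^6 m²) = 6.488 m
Δh = 6.488 m = 21.29 ft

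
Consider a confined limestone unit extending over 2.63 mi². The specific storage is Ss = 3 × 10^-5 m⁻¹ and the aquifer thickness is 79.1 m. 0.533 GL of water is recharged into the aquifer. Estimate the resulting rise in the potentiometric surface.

Δh ≈ 33 m

S = Ss × b = 3 × 10^-5 m⁻¹ × 79.1 m = 2.373 × 10^-3
A = 2.63 mi² = 6.812 × 10^6 m²
ΔV = 0.533 GL = 5.33 × 10^5 m³
Δh = ΔV / (S × A) = 5.33 × 10^5 m³ / (0.002373 × 6.812 × 10^6 m²) = 32.97 m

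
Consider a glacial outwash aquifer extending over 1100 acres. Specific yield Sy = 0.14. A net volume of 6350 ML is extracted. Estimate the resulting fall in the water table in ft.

A = 1100 acres = 4.452 × 10^6 m²
ΔV = 6350 ML = 6.35 × 10^6 m³
Δh = ΔV / (Sy × A) = 6.35 × 10^6 m³ / (0.14 × 4.452 × 10^6 m²) = 10.19 m
Δh = 10.19 m = 33.43 ft

Δh ≈ 33.4 ft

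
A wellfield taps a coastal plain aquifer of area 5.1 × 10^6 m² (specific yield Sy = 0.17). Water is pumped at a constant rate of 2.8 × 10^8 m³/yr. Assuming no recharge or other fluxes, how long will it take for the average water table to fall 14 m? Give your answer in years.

ΔV = Sy × A × Δh = 0.17 × 5.1 × 10^6 × 14 = 1.214 × 10^7 m³
Q = 2.8 × 10^8 m³/yr = 7.671 × 10^5 m³/d
t = ΔV / Q = 1.214 × 10^7 m³ / 7.671 × 10^5 m³/d = 15.82 d
t = 15.82 d ≈ 0.04335 years

t ≈ 0.0434 years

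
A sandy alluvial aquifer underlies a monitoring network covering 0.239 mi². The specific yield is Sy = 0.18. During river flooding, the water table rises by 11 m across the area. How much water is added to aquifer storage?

A = 0.239 mi² = 6.19 × 10^5 m²
ΔV = Sy × A × Δh = 0.18 × 6.19 × 10^5 m² × 11 m = 1.226 × 10^6 m³

ΔV ≈ 1.23 × 10^6 m³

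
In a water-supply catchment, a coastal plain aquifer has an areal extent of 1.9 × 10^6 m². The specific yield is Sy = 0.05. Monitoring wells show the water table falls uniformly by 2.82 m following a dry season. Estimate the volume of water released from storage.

ΔV ≈ 2.68 × 10^5 m³

ΔV = Sy × A × Δh = 0.05 × 1.9 × 10^6 m² × 2.82 m = 2.679 × 10^5 m³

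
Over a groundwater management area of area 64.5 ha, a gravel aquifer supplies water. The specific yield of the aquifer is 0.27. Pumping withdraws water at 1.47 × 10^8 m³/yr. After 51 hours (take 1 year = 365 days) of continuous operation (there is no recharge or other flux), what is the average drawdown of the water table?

A = 64.5 ha = 6.45 × 10^5 m²
Q = 1.47 × 10^8 m³/yr = 4.027 × 10^5 m³/d
t = 51 hours = 2.125 d
ΔV = Q × t = 4.027 × 10^5 m³/d × 2.125 d = 8.558 × 10^5 m³
Δh = ΔV / (Sy × A) = 8.558 × 10^5 / (0.27 × 6.45 × 10^5) = 4.914 m

Δh ≈ 4.91 m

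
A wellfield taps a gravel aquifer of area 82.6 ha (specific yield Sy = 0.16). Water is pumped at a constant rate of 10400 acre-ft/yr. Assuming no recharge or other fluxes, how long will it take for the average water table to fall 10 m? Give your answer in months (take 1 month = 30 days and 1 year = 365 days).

A = 82.6 ha = 8.26 × 10^5 m²
ΔV = Sy × A × Δh = 0.16 × 8.26 × 10^5 × 10 = 1.322 × 10^6 m³
Q = 10400 acre-ft/yr = 35150 m³/d
t = ΔV / Q = 1.322 × 10^6 m³ / 35150 m³/d = 37.6 d
t = 37.6 d ≈ 1.253 months

t ≈ 1.25 months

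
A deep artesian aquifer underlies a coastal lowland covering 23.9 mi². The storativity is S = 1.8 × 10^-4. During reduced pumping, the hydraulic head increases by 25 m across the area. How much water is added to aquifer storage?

A = 23.9 mi² = 6.19 × 10^7 m²
ΔV = S × A × Δh = 1.8 × 10^-4 × 6.19 × 10^7 m² × 25 m = 2.786 × 10^5 m³

ΔV ≈ 2.79 × 10^5 m³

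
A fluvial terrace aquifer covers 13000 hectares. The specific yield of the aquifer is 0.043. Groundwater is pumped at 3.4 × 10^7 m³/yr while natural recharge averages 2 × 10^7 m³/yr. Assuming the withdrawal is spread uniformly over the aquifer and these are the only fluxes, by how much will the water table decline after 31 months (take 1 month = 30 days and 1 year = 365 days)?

Δh ≈ 6.38 m

A = 13000 hectares = 1.3 × 10^8 m²
Net abstraction = 3.4 × 10^7 − 2 × 10^7 = 1.4 × 10^7 m³/yr
Q_net = 1.4 × 10^7 m³/yr = 38360 m³/d
t = 31 months = 930 d
ΔV = Q × t = 38360 m³/d × 930 d = 3.567 × 10^7 m³
Δh = ΔV / (Sy × A) = 3.567 × 10^7 / (0.043 × 1.3 × 10^8) = 6.381 m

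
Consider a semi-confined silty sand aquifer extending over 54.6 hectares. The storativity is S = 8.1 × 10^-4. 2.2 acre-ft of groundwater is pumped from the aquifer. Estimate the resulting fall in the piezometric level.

A = 54.6 hectares = 5.46 × 10^5 m²
ΔV = 2.2 acre-ft = 2714 m³
Δh = ΔV / (S × A) = 2714 m³ / (8.1 × 10^-4 × 5.46 × 10^5 m²) = 6.136 m

Δh ≈ 6.14 m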